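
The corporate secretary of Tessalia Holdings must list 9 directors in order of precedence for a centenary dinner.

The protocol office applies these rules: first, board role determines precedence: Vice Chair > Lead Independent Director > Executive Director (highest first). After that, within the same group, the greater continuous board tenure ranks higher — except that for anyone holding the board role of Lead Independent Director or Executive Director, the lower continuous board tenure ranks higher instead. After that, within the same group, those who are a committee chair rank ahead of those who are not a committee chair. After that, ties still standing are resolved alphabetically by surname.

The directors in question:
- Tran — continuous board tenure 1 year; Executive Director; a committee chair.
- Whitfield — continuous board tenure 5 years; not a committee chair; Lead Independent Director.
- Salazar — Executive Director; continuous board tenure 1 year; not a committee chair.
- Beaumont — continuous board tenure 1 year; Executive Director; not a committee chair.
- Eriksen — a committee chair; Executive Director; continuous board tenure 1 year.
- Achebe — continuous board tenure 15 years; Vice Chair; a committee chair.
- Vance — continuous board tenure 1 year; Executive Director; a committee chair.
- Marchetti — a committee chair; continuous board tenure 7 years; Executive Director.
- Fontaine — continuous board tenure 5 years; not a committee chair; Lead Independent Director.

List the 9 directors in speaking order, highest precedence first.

By board role: Achebe (Vice Chair); then Fontaine and Whitfield (Lead Independent Director); then Eriksen, Tran, Vance, Beaumont, Salazar and Marchetti (Executive Director).
Fontaine and Whitfield both have continuous board tenure 5 years, so the next rule applies.
Fontaine and Whitfield are each not a committee chair, so the next rule applies.
Among Fontaine and Whitfield, alphabetically by surname: Fontaine before Whitfield.
Among Eriksen, Tran, Vance, Beaumont, Salazar and Marchetti, by continuous board tenure (lower first) (reversed rule for this group): Eriksen, Tran, Vance, Beaumont and Salazar (1 year) before Marchetti (7 years).
Among Eriksen, Tran, Vance, Beaumont and Salazar, a committee chair before not a committee chair: Eriksen, Tran and Vance (a committee chair) before Beaumont and Salazar (not a committee chair).
Among Eriksen, Tran and Vance, alphabetically by surname: Eriksen before Tran before Vance.
Among Beaumont and Salazar, alphabetically by surname: Beaumont before Salazar.
Full order: Achebe, Fontaine, Whitfield, Eriksen, Tran, Vance, Beaumont, Salazar, Marchetti.

Achebe, Fontaine, Whitfield, Eriksen, Tran, Vance, Beaumont, Salazar, Marchetti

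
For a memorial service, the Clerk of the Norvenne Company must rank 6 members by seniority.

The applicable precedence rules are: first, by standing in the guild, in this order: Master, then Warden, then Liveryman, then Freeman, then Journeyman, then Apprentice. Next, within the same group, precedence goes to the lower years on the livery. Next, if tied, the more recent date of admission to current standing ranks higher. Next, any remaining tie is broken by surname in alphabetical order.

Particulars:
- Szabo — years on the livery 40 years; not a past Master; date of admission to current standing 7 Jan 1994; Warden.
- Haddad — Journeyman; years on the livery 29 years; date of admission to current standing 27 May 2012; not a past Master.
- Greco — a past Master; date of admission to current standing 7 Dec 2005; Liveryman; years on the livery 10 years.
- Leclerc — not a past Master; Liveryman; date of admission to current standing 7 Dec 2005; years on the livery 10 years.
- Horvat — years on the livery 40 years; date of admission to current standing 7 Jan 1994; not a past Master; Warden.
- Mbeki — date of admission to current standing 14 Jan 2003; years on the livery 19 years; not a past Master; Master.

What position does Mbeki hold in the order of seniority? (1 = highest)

1

By standing in the guild: Mbeki (Master); then Horvat and Szabo (Warden); then Greco and Leclerc (Liveryman); then Haddad (Journeyman).
Horvat and Szabo both have years on the livery 40 years, so the next rule applies.
Horvat and Szabo both have date of admission to current standing 7 Jan 1994, so the next rule applies.
Among Horvat and Szabo, alphabetically by surname: Horvat before Szabo.
Greco and Leclerc both have years on the livery 10 years, so the next rule applies.
Greco and Leclerc both have date of admission to current standing 7 Dec 2005, so the next rule applies.
Among Greco and Leclerc, alphabetically by surname: Greco before Leclerc.
Order: Mbeki, Horvat, Szabo, Greco, Leclerc, Haddad. So position 1.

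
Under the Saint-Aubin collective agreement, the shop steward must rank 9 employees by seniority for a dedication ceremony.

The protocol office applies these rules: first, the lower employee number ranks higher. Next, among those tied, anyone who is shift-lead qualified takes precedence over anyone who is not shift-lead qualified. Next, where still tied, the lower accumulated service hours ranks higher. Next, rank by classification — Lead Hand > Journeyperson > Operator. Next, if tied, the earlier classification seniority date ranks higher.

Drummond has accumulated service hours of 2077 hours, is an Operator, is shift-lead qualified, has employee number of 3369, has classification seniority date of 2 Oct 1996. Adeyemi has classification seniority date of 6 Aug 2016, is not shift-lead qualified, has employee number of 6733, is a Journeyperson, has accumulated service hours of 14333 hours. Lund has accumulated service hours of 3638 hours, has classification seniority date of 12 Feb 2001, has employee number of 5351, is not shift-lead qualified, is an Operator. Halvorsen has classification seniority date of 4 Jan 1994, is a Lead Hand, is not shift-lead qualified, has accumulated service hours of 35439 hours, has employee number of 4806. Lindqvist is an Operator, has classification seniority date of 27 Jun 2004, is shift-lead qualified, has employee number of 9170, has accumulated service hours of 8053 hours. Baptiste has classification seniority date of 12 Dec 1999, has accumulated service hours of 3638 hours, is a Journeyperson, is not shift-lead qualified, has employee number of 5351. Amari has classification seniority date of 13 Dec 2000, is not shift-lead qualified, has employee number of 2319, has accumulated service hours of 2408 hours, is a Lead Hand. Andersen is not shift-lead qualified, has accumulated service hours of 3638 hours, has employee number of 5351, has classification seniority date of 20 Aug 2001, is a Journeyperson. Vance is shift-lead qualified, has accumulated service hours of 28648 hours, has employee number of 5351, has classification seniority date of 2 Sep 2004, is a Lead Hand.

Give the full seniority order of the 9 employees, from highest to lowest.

Amari, Drummond, Halvorsen, Vance, Baptiste, Andersen, Lund, Adeyemi, Lindqvist

By employee number (lower first): Amari (2319); then Drummond (3369); then Halvorsen (4806); then Vance, Baptiste, Andersen and Lund (each 5351); then Adeyemi (6733); then Lindqvist (9170).
Among Vance, Baptiste, Andersen and Lund, shift-lead qualified before not shift-lead qualified: Vance (shift-lead qualified) before Baptiste, Andersen and Lund (not shift-lead qualified).
Baptiste, Andersen and Lund all have accumulated service hours 3638 hours, so the next rule applies.
Among Baptiste, Andersen and Lund, by classification: Baptiste and Andersen (Journeyperson) before Lund (Operator).
Among Baptiste and Andersen, by classification seniority date (earlier first): Baptiste (12 Dec 1999) before Andersen (20 Aug 2001).
Full order: Amari, Drummond, Halvorsen, Vance, Baptiste, Andersen, Lund, Adeyemi, Lindqvist.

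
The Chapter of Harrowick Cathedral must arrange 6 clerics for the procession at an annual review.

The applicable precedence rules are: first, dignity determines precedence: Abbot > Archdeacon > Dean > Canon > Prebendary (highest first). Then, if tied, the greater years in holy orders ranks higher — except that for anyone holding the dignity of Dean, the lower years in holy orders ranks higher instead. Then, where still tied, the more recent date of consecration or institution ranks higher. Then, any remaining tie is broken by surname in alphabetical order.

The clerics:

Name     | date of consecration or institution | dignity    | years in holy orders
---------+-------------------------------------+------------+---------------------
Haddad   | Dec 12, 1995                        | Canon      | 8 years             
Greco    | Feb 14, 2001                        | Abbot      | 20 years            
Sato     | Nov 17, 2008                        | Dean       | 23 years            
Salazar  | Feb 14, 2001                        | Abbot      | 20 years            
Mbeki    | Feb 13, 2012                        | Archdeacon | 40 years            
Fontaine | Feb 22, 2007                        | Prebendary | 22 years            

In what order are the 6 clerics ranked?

Greco, Salazar, Mbeki, Sato, Haddad, Fontaine

By dignity: Greco and Salazar (Abbot); then Mbeki (Archdeacon); then Sato (Dean); then Haddad (Canon); then Fontaine (Prebendary).
Greco and Salazar both have years in holy orders 20 years, so the next rule applies.
Greco and Salazar both have date of consecration or institution Feb 14, 2001, so the next rule applies.
Among Greco and Salazar, alphabetically by surname: Greco before Salazar.
Full order: Greco, Salazar, Mbeki, Sato, Haddad, Fontaine.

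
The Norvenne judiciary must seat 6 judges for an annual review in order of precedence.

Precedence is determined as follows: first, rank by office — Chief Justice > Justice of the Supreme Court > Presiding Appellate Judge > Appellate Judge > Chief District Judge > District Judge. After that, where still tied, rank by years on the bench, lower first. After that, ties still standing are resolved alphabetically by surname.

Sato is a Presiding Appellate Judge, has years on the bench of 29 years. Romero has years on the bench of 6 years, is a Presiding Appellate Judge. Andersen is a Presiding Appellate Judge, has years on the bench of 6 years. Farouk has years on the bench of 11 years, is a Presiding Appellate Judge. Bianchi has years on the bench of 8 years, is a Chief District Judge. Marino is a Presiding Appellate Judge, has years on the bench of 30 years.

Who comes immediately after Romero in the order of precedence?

Farouk

By office: Andersen, Romero, Farouk, Sato and Marino (Presiding Appellate Judge); then Bianchi (Chief District Judge).
Among Andersen, Romero, Farouk, Sato and Marino, by years on the bench (lower first): Andersen and Romero (6 years) before Farouk (11 years) before Sato (29 years) before Marino (30 years).
Among Andersen and Romero, alphabetically by surname: Andersen before Romero.
Order: Andersen, Romero, Farouk, Sato, Marino, Bianchi.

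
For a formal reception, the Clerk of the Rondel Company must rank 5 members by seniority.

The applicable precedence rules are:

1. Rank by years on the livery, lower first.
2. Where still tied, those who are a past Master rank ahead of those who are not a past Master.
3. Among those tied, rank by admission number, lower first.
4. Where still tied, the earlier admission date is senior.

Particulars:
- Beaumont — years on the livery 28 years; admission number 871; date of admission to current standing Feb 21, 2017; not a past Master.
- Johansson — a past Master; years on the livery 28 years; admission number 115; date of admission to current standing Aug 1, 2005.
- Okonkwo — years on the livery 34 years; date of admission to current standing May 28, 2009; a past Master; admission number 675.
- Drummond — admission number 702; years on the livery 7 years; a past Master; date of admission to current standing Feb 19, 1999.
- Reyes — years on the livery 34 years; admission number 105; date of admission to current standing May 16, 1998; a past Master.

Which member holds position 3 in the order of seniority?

By years on the livery (lower first): Drummond (7 years); then Johansson and Beaumont (both 28 years); then Reyes and Okonkwo (both 34 years).
Among Johansson and Beaumont, a past Master before not a past Master: Johansson (a past Master) before Beaumont (not a past Master).
Reyes and Okonkwo are each a past Master, so the next rule applies.
Among Reyes and Okonkwo, by admission number (lower first): Reyes (105) before Okonkwo (675).
Order: Drummond, Johansson, Beaumont, Reyes, Okonkwo.

Beaumont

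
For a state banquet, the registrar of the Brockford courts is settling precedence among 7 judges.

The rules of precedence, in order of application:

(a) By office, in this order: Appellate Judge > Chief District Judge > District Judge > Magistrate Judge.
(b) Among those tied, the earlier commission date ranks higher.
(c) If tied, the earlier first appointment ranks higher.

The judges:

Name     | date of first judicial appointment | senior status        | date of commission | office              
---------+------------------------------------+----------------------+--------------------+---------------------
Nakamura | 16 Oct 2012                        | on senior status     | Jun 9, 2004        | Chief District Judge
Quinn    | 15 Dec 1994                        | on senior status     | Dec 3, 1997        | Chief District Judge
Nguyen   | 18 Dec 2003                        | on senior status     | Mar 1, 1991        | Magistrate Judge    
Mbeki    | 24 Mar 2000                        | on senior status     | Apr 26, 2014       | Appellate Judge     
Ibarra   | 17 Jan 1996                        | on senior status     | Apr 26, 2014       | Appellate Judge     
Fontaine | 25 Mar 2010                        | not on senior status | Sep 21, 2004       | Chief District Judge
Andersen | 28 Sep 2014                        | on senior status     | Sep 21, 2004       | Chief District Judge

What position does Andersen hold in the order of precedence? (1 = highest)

6

By office: Ibarra and Mbeki (Appellate Judge); then Quinn, Nakamura, Fontaine and Andersen (Chief District Judge); then Nguyen (Magistrate Judge).
Ibarra and Mbeki both have date of commission Apr 26, 2014, so the next rule applies.
Among Ibarra and Mbeki, by date of first judicial appointment (earlier first): Ibarra (17 Jan 1996) before Mbeki (24 Mar 2000).
Among Quinn, Nakamura, Fontaine and Andersen, by date of commission (earlier first): Quinn (Dec 3, 1997) before Nakamura (Jun 9, 2004) before Fontaine and Andersen (Sep 21, 2004).
Among Fontaine and Andersen, by date of first judicial appointment (earlier first): Fontaine (25 Mar 2010) before Andersen (28 Sep 2014).
Order: Ibarra, Mbeki, Quinn, Nakamura, Fontaine, Andersen, Nguyen. So position 6.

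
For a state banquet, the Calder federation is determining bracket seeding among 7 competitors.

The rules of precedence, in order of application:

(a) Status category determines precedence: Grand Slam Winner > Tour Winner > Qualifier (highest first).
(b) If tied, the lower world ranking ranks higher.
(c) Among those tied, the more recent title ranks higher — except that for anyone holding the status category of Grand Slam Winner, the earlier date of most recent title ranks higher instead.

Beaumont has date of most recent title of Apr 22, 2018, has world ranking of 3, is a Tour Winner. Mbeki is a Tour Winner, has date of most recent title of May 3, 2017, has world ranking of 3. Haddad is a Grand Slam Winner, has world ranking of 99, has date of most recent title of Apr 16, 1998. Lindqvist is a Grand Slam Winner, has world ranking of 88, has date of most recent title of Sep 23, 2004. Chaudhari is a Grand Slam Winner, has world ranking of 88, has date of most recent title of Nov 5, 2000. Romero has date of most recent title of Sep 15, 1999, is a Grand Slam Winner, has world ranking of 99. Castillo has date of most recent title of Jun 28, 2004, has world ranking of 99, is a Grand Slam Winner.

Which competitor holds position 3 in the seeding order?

By status category: Chaudhari, Lindqvist, Haddad, Romero and Castillo (Grand Slam Winner); then Beaumont and Mbeki (Tour Winner).
Among Chaudhari, Lindqvist, Haddad, Romero and Castillo, by world ranking (lower first): Chaudhari and Lindqvist (88) before Haddad, Romero and Castillo (99).
Among Chaudhari and Lindqvist, by date of most recent title (earlier first) (reversed rule for this group): Chaudhari (Nov 5, 2000) before Lindqvist (Sep 23, 2004).
Among Haddad, Romero and Castillo, by date of most recent title (earlier first) (reversed rule for this group): Haddad (Apr 16, 1998) before Romero (Sep 15, 1999) before Castillo (Jun 28, 2004).
Beaumont and Mbeki both have world ranking 3, so the next rule applies.
Among Beaumont and Mbeki, by date of most recent title (later first): Beaumont (Apr 22, 2018) before Mbeki (May 3, 2017).
Order: Chaudhari, Lindqvist, Haddad, Romero, Castillo, Beaumont, Mbeki.

Haddad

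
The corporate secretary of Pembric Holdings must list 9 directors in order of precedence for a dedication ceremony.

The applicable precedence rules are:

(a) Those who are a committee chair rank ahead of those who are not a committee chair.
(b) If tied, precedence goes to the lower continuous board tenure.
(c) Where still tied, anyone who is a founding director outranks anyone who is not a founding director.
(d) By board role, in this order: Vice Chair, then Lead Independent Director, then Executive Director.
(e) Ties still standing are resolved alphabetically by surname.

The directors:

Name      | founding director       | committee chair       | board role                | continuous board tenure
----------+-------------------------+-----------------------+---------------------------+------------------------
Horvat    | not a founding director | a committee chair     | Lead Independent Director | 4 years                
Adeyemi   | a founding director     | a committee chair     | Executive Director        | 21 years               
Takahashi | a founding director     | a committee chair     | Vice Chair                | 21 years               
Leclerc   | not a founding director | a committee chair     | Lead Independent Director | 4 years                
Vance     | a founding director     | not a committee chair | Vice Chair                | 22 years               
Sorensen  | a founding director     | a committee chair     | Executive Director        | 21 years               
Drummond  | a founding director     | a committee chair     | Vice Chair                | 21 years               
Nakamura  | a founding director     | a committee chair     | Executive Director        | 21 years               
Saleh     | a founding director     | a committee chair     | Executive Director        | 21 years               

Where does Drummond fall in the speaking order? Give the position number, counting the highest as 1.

By the first rule: Horvat, Leclerc, Drummond, Takahashi, Adeyemi, Nakamura, Saleh and Sorensen (each a committee chair); then Vance (not a committee chair).
Among Horvat, Leclerc, Drummond, Takahashi, Adeyemi, Nakamura, Saleh and Sorensen, by continuous board tenure (lower first): Horvat and Leclerc (4 years) before Drummond, Takahashi, Adeyemi, Nakamura, Saleh and Sorensen (21 years).
Horvat and Leclerc are each not a founding director, so the next rule applies.
Horvat and Leclerc are each Lead Independent Director, so the next rule applies.
Among Horvat and Leclerc, alphabetically by surname: Horvat before Leclerc.
Drummond, Takahashi, Adeyemi, Nakamura, Saleh and Sorensen are each a founding director, so the next rule applies.
Among Drummond, Takahashi, Adeyemi, Nakamura, Saleh and Sorensen, by board role: Drummond and Takahashi (Vice Chair) before Adeyemi, Nakamura, Saleh and Sorensen (Executive Director).
Among Drummond and Takahashi, alphabetically by surname: Drummond before Takahashi.
Among Adeyemi, Nakamura, Saleh and Sorensen, alphabetically by surname: Adeyemi before Nakamura before Saleh before Sorensen.
Order: Horvat, Leclerc, Drummond, Takahashi, Adeyemi, Nakamura, Saleh, Sorensen, Vance. So position 3.

3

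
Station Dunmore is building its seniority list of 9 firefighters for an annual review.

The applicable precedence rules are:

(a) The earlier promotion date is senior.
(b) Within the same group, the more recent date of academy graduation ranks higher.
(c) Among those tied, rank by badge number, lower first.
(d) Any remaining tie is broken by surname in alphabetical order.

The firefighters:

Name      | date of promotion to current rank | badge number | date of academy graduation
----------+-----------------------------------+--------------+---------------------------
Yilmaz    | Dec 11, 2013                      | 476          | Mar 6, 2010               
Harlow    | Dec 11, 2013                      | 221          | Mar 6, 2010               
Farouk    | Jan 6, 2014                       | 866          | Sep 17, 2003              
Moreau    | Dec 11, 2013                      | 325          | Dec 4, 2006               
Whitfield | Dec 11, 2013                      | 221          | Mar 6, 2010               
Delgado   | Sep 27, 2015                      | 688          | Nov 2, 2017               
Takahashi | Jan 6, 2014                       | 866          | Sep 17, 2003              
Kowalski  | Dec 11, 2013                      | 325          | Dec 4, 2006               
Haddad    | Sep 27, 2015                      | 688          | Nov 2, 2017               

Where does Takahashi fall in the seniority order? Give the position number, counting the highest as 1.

By date of promotion to current rank (earlier first): Harlow, Whitfield, Yilmaz, Kowalski and Moreau (each Dec 11, 2013); then Farouk and Takahashi (both Jan 6, 2014); then Delgado and Haddad (both Sep 27, 2015).
Among Harlow, Whitfield, Yilmaz, Kowalski and Moreau, by date of academy graduation (later first): Harlow, Whitfield and Yilmaz (Mar 6, 2010) before Kowalski and Moreau (Dec 4, 2006).
Among Harlow, Whitfield and Yilmaz, by badge number (lower first): Harlow and Whitfield (221) before Yilmaz (476).
Among Harlow and Whitfield, alphabetically by surname: Harlow before Whitfield.
Kowalski and Moreau both have badge number 325, so the next rule applies.
Among Kowalski and Moreau, alphabetically by surname: Kowalski before Moreau.
Farouk and Takahashi both have date of academy graduation Sep 17, 2003, so the next rule applies.
Farouk and Takahashi both have badge number 866, so the next rule applies.
Among Farouk and Takahashi, alphabetically by surname: Farouk before Takahashi.
Delgado and Haddad both have date of academy graduation Nov 2, 2017, so the next rule applies.
Delgado and Haddad both have badge number 688, so the next rule applies.
Among Delgado and Haddad, alphabetically by surname: Delgado before Haddad.
Order: Harlow, Whitfield, Yilmaz, Kowalski, Moreau, Farouk, Takahashi, Delgado, Haddad. So position 7.

7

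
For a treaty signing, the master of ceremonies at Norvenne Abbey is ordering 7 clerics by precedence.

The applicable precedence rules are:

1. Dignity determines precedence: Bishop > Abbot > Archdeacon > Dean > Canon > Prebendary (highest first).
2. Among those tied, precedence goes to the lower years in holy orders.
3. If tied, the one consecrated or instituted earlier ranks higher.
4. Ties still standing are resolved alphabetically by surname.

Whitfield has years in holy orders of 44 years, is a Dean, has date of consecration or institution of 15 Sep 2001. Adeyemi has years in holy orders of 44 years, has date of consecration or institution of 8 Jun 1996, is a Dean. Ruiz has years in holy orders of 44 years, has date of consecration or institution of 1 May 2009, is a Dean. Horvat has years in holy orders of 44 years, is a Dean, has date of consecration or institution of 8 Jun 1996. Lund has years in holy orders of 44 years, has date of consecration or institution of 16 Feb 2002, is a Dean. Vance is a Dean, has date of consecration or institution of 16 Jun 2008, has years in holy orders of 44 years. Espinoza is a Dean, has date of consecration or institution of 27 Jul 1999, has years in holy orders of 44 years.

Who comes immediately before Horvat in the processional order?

Adeyemi

By dignity: Adeyemi, Horvat, Espinoza, Whitfield, Lund, Vance and Ruiz (Dean).
Adeyemi, Horvat, Espinoza, Whitfield, Lund, Vance and Ruiz all have years in holy orders 44 years, so the next rule applies.
Among Adeyemi, Horvat, Espinoza, Whitfield, Lund, Vance and Ruiz, by date of consecration or institution (earlier first): Adeyemi and Horvat (8 Jun 1996) before Espinoza (27 Jul 1999) before Whitfield (15 Sep 2001) before Lund (16 Feb 2002) before Vance (16 Jun 2008) before Ruiz (1 May 2009).
Among Adeyemi and Horvat, alphabetically by surname: Adeyemi before Horvat.
Order: Adeyemi, Horvat, Espinoza, Whitfield, Lund, Vance, Ruiz.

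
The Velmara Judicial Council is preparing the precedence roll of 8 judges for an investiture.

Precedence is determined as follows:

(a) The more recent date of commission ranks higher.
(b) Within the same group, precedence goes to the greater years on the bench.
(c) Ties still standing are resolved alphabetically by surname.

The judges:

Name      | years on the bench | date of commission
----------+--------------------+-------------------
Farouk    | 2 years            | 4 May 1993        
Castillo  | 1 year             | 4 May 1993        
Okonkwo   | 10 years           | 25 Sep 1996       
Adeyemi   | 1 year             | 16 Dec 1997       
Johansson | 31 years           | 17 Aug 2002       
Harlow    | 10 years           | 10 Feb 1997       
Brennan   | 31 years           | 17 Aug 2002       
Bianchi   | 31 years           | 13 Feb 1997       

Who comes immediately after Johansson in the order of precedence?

By date of commission (later first): Brennan and Johansson (both 17 Aug 2002); then Adeyemi (16 Dec 1997); then Bianchi (13 Feb 1997); then Harlow (10 Feb 1997); then Okonkwo (25 Sep 1996); then Farouk and Castillo (both 4 May 1993).
Brennan and Johansson both have years on the bench 31 years, so the next rule applies.
Among Brennan and Johansson, alphabetically by surname: Brennan before Johansson.
Among Farouk and Castillo, by years on the bench (higher first): Farouk (2 years) before Castillo (1 year).
Order: Brennan, Johansson, Adeyemi, Bianchi, Harlow, Okonkwo, Farouk, Castillo.

Adeyemi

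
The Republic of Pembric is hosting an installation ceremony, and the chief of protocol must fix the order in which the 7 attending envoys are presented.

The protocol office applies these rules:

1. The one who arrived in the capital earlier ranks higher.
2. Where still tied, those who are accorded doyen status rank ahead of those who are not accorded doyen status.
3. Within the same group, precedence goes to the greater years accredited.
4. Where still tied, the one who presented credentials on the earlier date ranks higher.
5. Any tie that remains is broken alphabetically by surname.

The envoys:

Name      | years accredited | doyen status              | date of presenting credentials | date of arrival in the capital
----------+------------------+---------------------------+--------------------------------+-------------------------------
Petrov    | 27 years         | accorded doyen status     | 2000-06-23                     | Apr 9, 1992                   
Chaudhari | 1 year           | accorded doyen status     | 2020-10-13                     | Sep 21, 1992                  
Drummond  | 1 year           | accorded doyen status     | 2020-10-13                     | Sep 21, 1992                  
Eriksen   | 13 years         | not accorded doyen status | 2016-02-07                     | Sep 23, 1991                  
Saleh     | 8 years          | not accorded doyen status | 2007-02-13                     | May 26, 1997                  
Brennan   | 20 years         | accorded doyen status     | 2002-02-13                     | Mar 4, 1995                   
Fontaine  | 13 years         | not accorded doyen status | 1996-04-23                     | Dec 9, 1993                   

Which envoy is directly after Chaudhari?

By date of arrival in the capital (earlier first): Eriksen (Sep 23, 1991); then Petrov (Apr 9, 1992); then Chaudhari and Drummond (both Sep 21, 1992); then Fontaine (Dec 9, 1993); then Brennan (Mar 4, 1995); then Saleh (May 26, 1997).
Chaudhari and Drummond are each accorded doyen status, so the next rule applies.
Chaudhari and Drummond both have years accredited 1 year, so the next rule applies.
Chaudhari and Drummond both have date of presenting credentials 2020-10-13, so the next rule applies.
Among Chaudhari and Drummond, alphabetically by surname: Chaudhari before Drummond.
Order: Eriksen, Petrov, Chaudhari, Drummond, Fontaine, Brennan, Saleh.

Drummond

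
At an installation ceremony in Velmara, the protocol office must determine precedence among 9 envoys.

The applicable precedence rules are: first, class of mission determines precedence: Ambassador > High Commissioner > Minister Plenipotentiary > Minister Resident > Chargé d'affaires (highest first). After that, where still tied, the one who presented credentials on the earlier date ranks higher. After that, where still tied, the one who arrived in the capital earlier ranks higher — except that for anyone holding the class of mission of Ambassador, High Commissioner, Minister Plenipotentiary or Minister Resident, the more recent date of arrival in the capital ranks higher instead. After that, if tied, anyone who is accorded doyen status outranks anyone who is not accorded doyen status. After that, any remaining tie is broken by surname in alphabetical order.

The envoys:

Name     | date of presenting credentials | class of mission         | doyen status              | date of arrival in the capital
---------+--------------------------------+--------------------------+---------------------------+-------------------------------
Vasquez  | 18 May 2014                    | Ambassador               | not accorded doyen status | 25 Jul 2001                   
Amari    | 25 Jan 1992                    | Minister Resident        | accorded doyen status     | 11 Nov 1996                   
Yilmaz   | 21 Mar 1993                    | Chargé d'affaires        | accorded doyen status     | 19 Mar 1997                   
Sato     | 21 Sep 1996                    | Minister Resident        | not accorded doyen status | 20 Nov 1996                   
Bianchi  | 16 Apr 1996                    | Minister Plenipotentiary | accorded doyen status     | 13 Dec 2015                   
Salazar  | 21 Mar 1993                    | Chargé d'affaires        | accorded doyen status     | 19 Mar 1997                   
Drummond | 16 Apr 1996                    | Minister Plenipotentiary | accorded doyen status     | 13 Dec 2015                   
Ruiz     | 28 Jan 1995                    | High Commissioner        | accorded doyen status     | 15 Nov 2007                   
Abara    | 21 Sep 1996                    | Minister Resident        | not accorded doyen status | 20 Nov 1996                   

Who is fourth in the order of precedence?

Drummond

By class of mission: Vasquez (Ambassador); then Ruiz (High Commissioner); then Bianchi and Drummond (Minister Plenipotentiary); then Amari, Abara and Sato (Minister Resident); then Salazar and Yilmaz (Chargé d'affaires).
Bianchi and Drummond both have date of presenting credentials 16 Apr 1996, so the next rule applies.
Bianchi and Drummond both have date of arrival in the capital 13 Dec 2015, so the next rule applies.
Bianchi and Drummond are each accorded doyen status, so the next rule applies.
Among Bianchi and Drummond, alphabetically by surname: Bianchi before Drummond.
Among Amari, Abara and Sato, by date of presenting credentials (earlier first): Amari (25 Jan 1992) before Abara and Sato (21 Sep 1996).
Abara and Sato both have date of arrival in the capital 20 Nov 1996, so the next rule applies.
Abara and Sato are each not accorded doyen status, so the next rule applies.
Among Abara and Sato, alphabetically by surname: Abara before Sato.
Salazar and Yilmaz both have date of presenting credentials 21 Mar 1993, so the next rule applies.
Salazar and Yilmaz both have date of arrival in the capital 19 Mar 1997, so the next rule applies.
Salazar and Yilmaz are each accorded doyen status, so the next rule applies.
Among Salazar and Yilmaz, alphabetically by surname: Salazar before Yilmaz.
Order: Vasquez, Ruiz, Bianchi, Drummond, Amari, Abara, Sato, Salazar, Yilmaz.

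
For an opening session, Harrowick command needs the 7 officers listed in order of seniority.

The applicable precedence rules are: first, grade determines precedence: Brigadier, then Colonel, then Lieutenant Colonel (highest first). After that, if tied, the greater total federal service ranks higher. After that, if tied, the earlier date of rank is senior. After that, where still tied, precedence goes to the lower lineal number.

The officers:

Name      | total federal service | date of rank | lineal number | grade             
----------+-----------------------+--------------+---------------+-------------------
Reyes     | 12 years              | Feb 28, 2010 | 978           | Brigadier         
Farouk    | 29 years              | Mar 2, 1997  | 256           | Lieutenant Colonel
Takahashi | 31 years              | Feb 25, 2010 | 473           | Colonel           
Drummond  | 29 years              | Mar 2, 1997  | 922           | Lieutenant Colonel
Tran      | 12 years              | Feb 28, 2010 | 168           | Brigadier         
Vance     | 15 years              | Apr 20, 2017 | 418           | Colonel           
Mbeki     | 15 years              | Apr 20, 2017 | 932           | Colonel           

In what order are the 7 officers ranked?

By grade: Tran and Reyes (Brigadier); then Takahashi, Vance and Mbeki (Colonel); then Farouk and Drummond (Lieutenant Colonel).
Tran and Reyes both have total federal service 12 years, so the next rule applies.
Tran and Reyes both have date of rank Feb 28, 2010, so the next rule applies.
Among Tran and Reyes, by lineal number (lower first): Tran (168) before Reyes (978).
Among Takahashi, Vance and Mbeki, by total federal service (higher first): Takahashi (31 years) before Vance and Mbeki (15 years).
Vance and Mbeki both have date of rank Apr 20, 2017, so the next rule applies.
Among Vance and Mbeki, by lineal number (lower first): Vance (418) before Mbeki (932).
Farouk and Drummond both have total federal service 29 years, so the next rule applies.
Farouk and Drummond both have date of rank Mar 2, 1997, so the next rule applies.
Among Farouk and Drummond, by lineal number (lower first): Farouk (256) before Drummond (922).
Full order: Tran, Reyes, Takahashi, Vance, Mbeki, Farouk, Drummond.

Tran, Reyes, Takahashi, Vance, Mbeki, Farouk, Drummond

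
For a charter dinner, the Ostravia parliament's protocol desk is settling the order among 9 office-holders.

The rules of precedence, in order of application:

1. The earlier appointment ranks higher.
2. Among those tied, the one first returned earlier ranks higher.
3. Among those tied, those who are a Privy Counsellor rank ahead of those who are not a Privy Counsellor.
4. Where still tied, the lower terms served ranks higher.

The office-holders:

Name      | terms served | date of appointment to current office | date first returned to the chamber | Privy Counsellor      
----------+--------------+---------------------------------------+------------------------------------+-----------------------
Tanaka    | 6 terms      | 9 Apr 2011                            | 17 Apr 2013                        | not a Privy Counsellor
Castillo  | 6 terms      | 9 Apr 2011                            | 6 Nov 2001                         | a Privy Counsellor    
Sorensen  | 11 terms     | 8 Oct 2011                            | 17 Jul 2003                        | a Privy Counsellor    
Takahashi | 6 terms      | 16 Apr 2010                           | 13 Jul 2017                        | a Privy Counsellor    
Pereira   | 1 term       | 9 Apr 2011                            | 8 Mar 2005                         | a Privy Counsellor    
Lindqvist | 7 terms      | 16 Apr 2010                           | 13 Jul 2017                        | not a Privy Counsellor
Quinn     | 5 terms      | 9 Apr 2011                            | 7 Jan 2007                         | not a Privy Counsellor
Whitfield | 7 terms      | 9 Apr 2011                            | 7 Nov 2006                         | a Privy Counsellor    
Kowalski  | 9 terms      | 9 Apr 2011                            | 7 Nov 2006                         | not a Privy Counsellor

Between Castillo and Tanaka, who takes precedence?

By date of appointment to current office (earlier first): Takahashi and Lindqvist (both 16 Apr 2010); then Castillo, Pereira, Whitfield, Kowalski, Quinn and Tanaka (each 9 Apr 2011); then Sorensen (8 Oct 2011).
Takahashi and Lindqvist both have date first returned to the chamber 13 Jul 2017, so the next rule applies.
Among Takahashi and Lindqvist, a Privy Counsellor before not a Privy Counsellor: Takahashi (a Privy Counsellor) before Lindqvist (not a Privy Counsellor).
Among Castillo, Pereira, Whitfield, Kowalski, Quinn and Tanaka, by date first returned to the chamber (earlier first): Castillo (6 Nov 2001) before Pereira (8 Mar 2005) before Whitfield and Kowalski (7 Nov 2006) before Quinn (7 Jan 2007) before Tanaka (17 Apr 2013).
Among Whitfield and Kowalski, a Privy Counsellor before not a Privy Counsellor: Whitfield (a Privy Counsellor) before Kowalski (not a Privy Counsellor).
So Castillo takes precedence.

Castillo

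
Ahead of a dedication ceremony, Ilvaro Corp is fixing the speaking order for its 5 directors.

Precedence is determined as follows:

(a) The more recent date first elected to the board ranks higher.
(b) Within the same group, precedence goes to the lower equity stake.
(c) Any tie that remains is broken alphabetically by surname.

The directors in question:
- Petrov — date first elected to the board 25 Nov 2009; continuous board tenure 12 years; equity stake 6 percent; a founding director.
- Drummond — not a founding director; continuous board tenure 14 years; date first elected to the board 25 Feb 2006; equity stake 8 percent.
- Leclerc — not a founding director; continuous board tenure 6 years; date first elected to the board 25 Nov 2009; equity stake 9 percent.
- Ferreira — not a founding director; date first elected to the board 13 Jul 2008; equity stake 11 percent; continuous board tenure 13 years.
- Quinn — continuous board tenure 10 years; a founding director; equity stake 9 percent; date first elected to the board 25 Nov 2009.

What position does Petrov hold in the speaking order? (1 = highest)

1

By date first elected to the board (later first): Petrov, Leclerc and Quinn (each 25 Nov 2009); then Ferreira (13 Jul 2008); then Drummond (25 Feb 2006).
Among Petrov, Leclerc and Quinn, by equity stake (lower first): Petrov (6 percent) before Leclerc and Quinn (9 percent).
Among Leclerc and Quinn, alphabetically by surname: Leclerc before Quinn.
Order: Petrov, Leclerc, Quinn, Ferreira, Drummond. So position 1.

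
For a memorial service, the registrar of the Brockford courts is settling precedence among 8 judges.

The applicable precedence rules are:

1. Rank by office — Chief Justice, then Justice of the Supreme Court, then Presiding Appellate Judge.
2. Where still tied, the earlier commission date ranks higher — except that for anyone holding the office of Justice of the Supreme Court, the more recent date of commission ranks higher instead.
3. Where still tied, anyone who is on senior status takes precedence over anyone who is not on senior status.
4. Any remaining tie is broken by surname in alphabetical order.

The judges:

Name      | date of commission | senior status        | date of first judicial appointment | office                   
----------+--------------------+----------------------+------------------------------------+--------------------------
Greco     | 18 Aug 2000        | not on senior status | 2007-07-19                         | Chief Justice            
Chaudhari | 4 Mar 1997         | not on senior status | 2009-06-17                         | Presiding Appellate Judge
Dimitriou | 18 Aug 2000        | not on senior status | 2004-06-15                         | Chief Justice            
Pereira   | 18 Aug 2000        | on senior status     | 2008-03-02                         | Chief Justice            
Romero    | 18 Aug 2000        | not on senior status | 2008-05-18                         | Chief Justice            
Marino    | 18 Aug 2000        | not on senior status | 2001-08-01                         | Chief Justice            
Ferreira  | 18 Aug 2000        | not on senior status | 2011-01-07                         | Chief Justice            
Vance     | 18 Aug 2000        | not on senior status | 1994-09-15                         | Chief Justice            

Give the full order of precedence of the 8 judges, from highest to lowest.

Pereira, Dimitriou, Ferreira, Greco, Marino, Romero, Vance, Chaudhari

By office: Pereira, Dimitriou, Ferreira, Greco, Marino, Romero and Vance (Chief Justice); then Chaudhari (Presiding Appellate Judge).
Pereira, Dimitriou, Ferreira, Greco, Marino, Romero and Vance all have date of commission 18 Aug 2000, so the next rule applies.
Among Pereira, Dimitriou, Ferreira, Greco, Marino, Romero and Vance, on senior status before not on senior status: Pereira (on senior status) before Dimitriou, Ferreira, Greco, Marino, Romero and Vance (not on senior status).
Among Dimitriou, Ferreira, Greco, Marino, Romero and Vance, alphabetically by surname: Dimitriou before Ferreira before Greco before Marino before Romero before Vance.
Full order: Pereira, Dimitriou, Ferreira, Greco, Marino, Romero, Vance, Chaudhari.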